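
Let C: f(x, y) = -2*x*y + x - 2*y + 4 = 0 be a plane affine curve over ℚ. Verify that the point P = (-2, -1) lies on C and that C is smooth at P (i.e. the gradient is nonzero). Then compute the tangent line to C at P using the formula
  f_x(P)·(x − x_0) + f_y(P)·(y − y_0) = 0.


Tangent line at P: 3*x + 2*y + 8 = 0.

Step 1: f(-2, -1) = 0, so P lies on C.
Step 2: partial derivatives
  f_x(x, y) = 1 - 2*y, f_y(x, y) = -2*x - 2.
  f_x(P) = 3, f_y(P) = 2 (gradient nonzero, so P is smooth).
Step 3: tangent line at P: 3·(x − -2) + 2·(y − -1) = 0.
Expanding: 3*x + 2*y + 8 = 0.


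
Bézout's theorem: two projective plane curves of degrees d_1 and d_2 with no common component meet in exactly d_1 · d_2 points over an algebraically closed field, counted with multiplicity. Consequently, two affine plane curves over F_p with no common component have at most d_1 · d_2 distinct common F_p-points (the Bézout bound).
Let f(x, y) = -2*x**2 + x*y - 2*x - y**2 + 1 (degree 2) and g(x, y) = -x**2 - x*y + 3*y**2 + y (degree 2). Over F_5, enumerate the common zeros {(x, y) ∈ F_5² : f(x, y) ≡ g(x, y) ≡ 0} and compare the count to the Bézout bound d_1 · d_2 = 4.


Common zeros: {(4, 2)}; count = 1; Bézout bound = 4.

deg(f) = 2, deg(g) = 2, so Bézout bound = 4.
Scan x ∈ F_5. For each x, list the y ∈ F_5 with f(x, y) ≡ 0 and those with g(x, y) ≡ 0 (mod 5); the common zeros in that column are the intersection.
  x = 0: f ≡ 0 at y ∈ {1, 4}; g ≡ 0 at y ∈ {0, 3}; common: ∅.
  x = 1: f ≡ 0 at y ∈ {2, 4}; g ≡ 0 at y ∈ ∅; common: ∅.
  x = 2: f ≡ 0 at y ∈ {1}; g ≡ 0 at y ∈ {3, 4}; common: ∅.
  x = 3: f ≡ 0 at y ∈ ∅; g ≡ 0 at y ∈ ∅; common: ∅.
  x = 4: f ≡ 0 at y ∈ {2}; g ≡ 0 at y ∈ {2, 4}; common: {2}.
Collecting: common zeros = {(4, 2)}, so the count is 1.
Comparison with the Bézout bound: 1 ≤ 4 = deg(f)·deg(g), as expected for curves with no common component (the affine F_5-count falls short of the bound because intersections may lie at infinity, over extension fields, or carry multiplicity).


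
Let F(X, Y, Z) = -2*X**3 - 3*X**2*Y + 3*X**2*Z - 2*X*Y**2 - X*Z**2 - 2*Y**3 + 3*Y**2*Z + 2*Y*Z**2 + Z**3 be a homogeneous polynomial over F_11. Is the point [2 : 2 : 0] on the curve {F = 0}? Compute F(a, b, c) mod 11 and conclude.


F(2,2,0) ≡ 5 (mod 11); P is NOT on the curve.

Evaluate F(2, 2, 0) term-by-term (mod 11).
  -2*X**3 ↦ -2·8·1·1 = -16
  -3*X**2*Y ↦ -3·4·2·1 = -24
  3*X**2*Z ↦ 3·4·1·0 = 0
  -2*X*Y**2 ↦ -2·2·4·1 = -16
  -X*Z**2 ↦ -1·2·1·0 = 0
  -2*Y**3 ↦ -2·1·8·1 = -16
  3*Y**2*Z ↦ 3·1·4·0 = 0
  2*Y*Z**2 ↦ 2·1·2·0 = 0
  Z**3 ↦ 1·1·1·0 = 0
Sum: F(2, 2, 0) = (-16) + (-24) + (0) + (-16) + (0) + (-16) + (0) + (0) + (0) = -72.
Reducing mod 11: -72 ≡ 5 (mod 11).
Since F(a, b, c) ≡ 5 ≠ 0 (mod 11), P does NOT lie on the curve.


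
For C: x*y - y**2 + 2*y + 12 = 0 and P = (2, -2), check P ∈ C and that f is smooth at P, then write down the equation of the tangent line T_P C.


Tangent line at P: -2*x + 8*y + 20 = 0.

Step 1: f(2, -2) = 0, so P lies on C.
Step 2: partial derivatives
  f_x(x, y) = y, f_y(x, y) = x - 2*y + 2.
  f_x(P) = -2, f_y(P) = 8 (gradient nonzero, so P is smooth).
Step 3: tangent line at P: -2·(x − 2) + 8·(y − -2) = 0.
Expanding: -2*x + 8*y + 20 = 0.


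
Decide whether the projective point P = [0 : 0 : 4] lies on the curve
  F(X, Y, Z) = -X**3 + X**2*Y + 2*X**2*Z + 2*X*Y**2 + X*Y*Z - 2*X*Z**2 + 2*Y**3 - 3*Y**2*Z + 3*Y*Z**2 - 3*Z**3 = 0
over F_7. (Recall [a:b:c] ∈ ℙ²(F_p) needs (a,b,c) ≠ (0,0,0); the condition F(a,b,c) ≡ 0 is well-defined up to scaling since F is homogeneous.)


F(0,0,4) ≡ 4 (mod 7); P is NOT on the curve.

Evaluate F(0, 0, 4) term-by-term (mod 7).
  -X**3 ↦ -1·0·1·1 = 0
  X**2*Y ↦ 1·0·0·1 = 0
  2*X**2*Z ↦ 2·0·1·4 = 0
  2*X*Y**2 ↦ 2·0·0·1 = 0
  X*Y*Z ↦ 1·0·0·4 = 0
  -2*X*Z**2 ↦ -2·0·1·16 = 0
  2*Y**3 ↦ 2·1·0·1 = 0
  -3*Y**2*Z ↦ -3·1·0·4 = 0
  3*Y*Z**2 ↦ 3·1·0·16 = 0
  -3*Z**3 ↦ -3·1·1·64 = -192
Sum: F(0, 0, 4) = (0) + (0) + (0) + (0) + (0) + (0) + (0) + (0) + (0) + (-192) = -192.
Reducing mod 7: -192 ≡ 4 (mod 7).
Since F(a, b, c) ≡ 4 ≠ 0 (mod 7), P does NOT lie on the curve.


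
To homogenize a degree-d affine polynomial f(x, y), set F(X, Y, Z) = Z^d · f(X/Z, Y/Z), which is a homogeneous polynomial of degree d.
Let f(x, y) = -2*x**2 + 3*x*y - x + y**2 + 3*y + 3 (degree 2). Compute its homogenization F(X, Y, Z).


F(X, Y, Z) = -2*X**2 + 3*X*Y - X*Z + Y**2 + 3*Y*Z + 3*Z**2

deg(f) = 2.
Substitute x = X/Z, y = Y/Z into f, then multiply by Z^2.
  monomial -2·x^2·y^0 ↦ -2·X^2·Y^0·Z^0.
  monomial 3·x^1·y^1 ↦ 3·X^1·Y^1·Z^0.
  monomial -1·x^1·y^0 ↦ -1·X^1·Y^0·Z^1.
  monomial 1·x^0·y^2 ↦ 1·X^0·Y^2·Z^0.
  monomial 3·x^0·y^1 ↦ 3·X^0·Y^1·Z^1.
  monomial 3·x^0·y^0 ↦ 3·X^0·Y^0·Z^2.
Collecting: F(X, Y, Z) = -2*X**2 + 3*X*Y - X*Z + Y**2 + 3*Y*Z + 3*Z**2.


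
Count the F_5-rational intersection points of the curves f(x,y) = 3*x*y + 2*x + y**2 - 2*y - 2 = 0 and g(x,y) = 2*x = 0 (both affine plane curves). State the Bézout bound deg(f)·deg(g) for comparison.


Common zeros: ∅; count = 0; Bézout bound = 2.

deg(f) = 2, deg(g) = 1, so Bézout bound = 2.
Scan x ∈ F_5. For each x, list the y ∈ F_5 with f(x, y) ≡ 0 and those with g(x, y) ≡ 0 (mod 5); the common zeros in that column are the intersection.
  x = 0: f ≡ 0 at y ∈ ∅; g ≡ 0 at y ∈ {0, 1, 2, 3, 4}; common: ∅.
  x = 1: f ≡ 0 at y ∈ {0, 4}; g ≡ 0 at y ∈ ∅; common: ∅.
  x = 2: f ≡ 0 at y ∈ ∅; g ≡ 0 at y ∈ ∅; common: ∅.
  x = 3: f ≡ 0 at y ∈ ∅; g ≡ 0 at y ∈ ∅; common: ∅.
  x = 4: f ≡ 0 at y ∈ {2, 3}; g ≡ 0 at y ∈ ∅; common: ∅.
Collecting: common zeros = ∅, so the count is 0.
Comparison with the Bézout bound: 0 ≤ 2 = deg(f)·deg(g), as expected for curves with no common component (the affine F_5-count falls short of the bound because intersections may lie at infinity, over extension fields, or carry multiplicity).


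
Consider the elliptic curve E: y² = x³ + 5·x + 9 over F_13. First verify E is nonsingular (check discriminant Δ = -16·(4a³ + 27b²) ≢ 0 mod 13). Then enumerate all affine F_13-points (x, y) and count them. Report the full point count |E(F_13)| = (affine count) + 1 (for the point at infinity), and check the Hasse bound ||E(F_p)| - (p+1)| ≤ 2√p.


Affine points = {(0, 3), (0, 10), (2, 1), (2, 12), (3, 5), (3, 8), (5, 4), (5, 9), (7, 6), (7, 7), (9, 4), (9, 9), (11, 2), (11, 11), (12, 4), (12, 9)}; affine count = 16; |E(F_13)| = 17.

Discriminant check: Δ ∝ 4a³ + 27b² = 4·5³ + 27·9² = 4·125 + 27·81 ≡ 9 (mod 13). Nonzero ⇒ E is nonsingular.
For each x ∈ F_13, compute rhs = x³ + 5·x + 9 mod 13, then count y ∈ F_13 with y² ≡ rhs.
  x = 0: rhs = 9, matching y values: 3, 10 (2 points).
  x = 1: rhs = 2, matching y values: none (0 points).
  x = 2: rhs = 1, matching y values: 1, 12 (2 points).
  x = 3: rhs = 12, matching y values: 5, 8 (2 points).
  x = 4: rhs = 2, matching y values: none (0 points).
  x = 5: rhs = 3, matching y values: 4, 9 (2 points).
  x = 6: rhs = 8, matching y values: none (0 points).
  x = 7: rhs = 10, matching y values: 6, 7 (2 points).
  x = 8: rhs = 2, matching y values: none (0 points).
  x = 9: rhs = 3, matching y values: 4, 9 (2 points).
  x = 10: rhs = 6, matching y values: none (0 points).
  x = 11: rhs = 4, matching y values: 2, 11 (2 points).
  x = 12: rhs = 3, matching y values: 4, 9 (2 points).
Total affine count: 16.
Full point count |E(F_13)| = 16 + 1 = 17.
Hasse bound: |17 − (13+1)| = |3| = 3 ≤ 2√13 ≈ 7.2111 ✓.


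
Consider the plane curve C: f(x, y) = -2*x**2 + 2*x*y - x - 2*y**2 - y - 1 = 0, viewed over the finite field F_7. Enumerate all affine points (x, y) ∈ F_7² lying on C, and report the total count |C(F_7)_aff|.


Affine F_7-points: {(0, 5), (1, 5), (1, 6), (5, 0), (5, 1), (6, 1)}; count = 6.

For each of the 49 pairs (x, y) ∈ F_7², evaluate f(x, y) mod 7. Record the zeros.
  x = 0: [0↦6, 1↦3, 2↦3, 3↦6, 4↦5, 5↦0, 6↦5]  zeros at y ∈ {5}
  x = 1: [0↦3, 1↦2, 2↦4, 3↦2, 4↦3, 5↦0, 6↦0]  zeros at y ∈ {5, 6}
  x = 2: [0↦3, 1↦4, 2↦1, 3↦1, 4↦4, 5↦3, 6↦5]  zeros at y ∈ ∅
  x = 3: [0↦6, 1↦2, 2↦1, 3↦3, 4↦1, 5↦2, 6↦6]  zeros at y ∈ ∅
  x = 4: [0↦5, 1↦3, 2↦4, 3↦1, 4↦1, 5↦4, 6↦3]  zeros at y ∈ ∅
  x = 5: [0↦0, 1↦0, 2↦3, 3↦2, 4↦4, 5↦2, 6↦3]  zeros at y ∈ {0, 1}
  x = 6: [0↦5, 1↦0, 2↦5, 3↦6, 4↦3, 5↦3, 6↦6]  zeros at y ∈ {1}
Collecting zeros: affine points = {(0, 5), (1, 5), (1, 6), (5, 0), (5, 1), (6, 1)}.
Total count |C(F_7)_aff| = 6.


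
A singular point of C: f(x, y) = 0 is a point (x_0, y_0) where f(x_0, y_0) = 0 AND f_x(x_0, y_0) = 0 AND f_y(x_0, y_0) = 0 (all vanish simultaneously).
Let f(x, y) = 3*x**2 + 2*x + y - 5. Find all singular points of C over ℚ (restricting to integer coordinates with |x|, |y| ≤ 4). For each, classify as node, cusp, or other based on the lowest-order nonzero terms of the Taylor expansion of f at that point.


No singular points in the scanned grid; C is smooth there.

Compute partial derivatives:
  f_x = 6*x + 2.
  f_y = 1.
f_y = 1 is a nonzero constant, so f_y never vanishes: no point (x, y) can satisfy f = f_x = f_y = 0. In particular no (x, y) ∈ {−4, ..., 4}² is singular; the curve is smooth.


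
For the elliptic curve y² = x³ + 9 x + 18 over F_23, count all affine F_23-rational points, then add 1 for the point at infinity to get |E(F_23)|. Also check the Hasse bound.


Affine points = {(0, 8), (0, 15), (3, 7), (3, 16), (4, 7), (4, 16), (5, 2), (5, 21), (6, 9), (6, 14), (8, 2), (8, 21), (9, 0), (10, 2), (10, 21), (13, 3), (13, 20), (14, 6), (14, 17), (15, 3), (15, 20), (16, 7), (16, 16), (17, 1), (17, 22), (18, 3), (18, 20), (22, 10), (22, 13)}; affine count = 29; |E(F_23)| = 30.

Discriminant check: Δ ∝ 4a³ + 27b² = 4·9³ + 27·18² = 4·729 + 27·324 ≡ 3 (mod 23). Nonzero ⇒ E is nonsingular.
For each x ∈ F_23, compute rhs = x³ + 9·x + 18 mod 23, then count y ∈ F_23 with y² ≡ rhs.
  x = 0: rhs = 18, matching y values: 8, 15 (2 points).
  x = 1: rhs = 5, matching y values: none (0 points).
  x = 2: rhs = 21, matching y values: none (0 points).
  x = 3: rhs = 3, matching y values: 7, 16 (2 points).
  x = 4: rhs = 3, matching y values: 7, 16 (2 points).
  x = 5: rhs = 4, matching y values: 2, 21 (2 points).
  x = 6: rhs = 12, matching y values: 9, 14 (2 points).
  x = 7: rhs = 10, matching y values: none (0 points).
  x = 8: rhs = 4, matching y values: 2, 21 (2 points).
  x = 9: rhs = 0, matching y values: 0 (1 points).
  x = 10: rhs = 4, matching y values: 2, 21 (2 points).
  x = 11: rhs = 22, matching y values: none (0 points).
  x = 12: rhs = 14, matching y values: none (0 points).
  x = 13: rhs = 9, matching y values: 3, 20 (2 points).
  x = 14: rhs = 13, matching y values: 6, 17 (2 points).
  x = 15: rhs = 9, matching y values: 3, 20 (2 points).
  x = 16: rhs = 3, matching y values: 7, 16 (2 points).
  x = 17: rhs = 1, matching y values: 1, 22 (2 points).
  x = 18: rhs = 9, matching y values: 3, 20 (2 points).
  x = 19: rhs = 10, matching y values: none (0 points).
  x = 20: rhs = 10, matching y values: none (0 points).
  x = 21: rhs = 15, matching y values: none (0 points).
  x = 22: rhs = 8, matching y values: 10, 13 (2 points).
Total affine count: 29.
Full point count |E(F_23)| = 29 + 1 = 30.
Hasse bound: |30 − (23+1)| = |6| = 6 ≤ 2√23 ≈ 9.5917 ✓.


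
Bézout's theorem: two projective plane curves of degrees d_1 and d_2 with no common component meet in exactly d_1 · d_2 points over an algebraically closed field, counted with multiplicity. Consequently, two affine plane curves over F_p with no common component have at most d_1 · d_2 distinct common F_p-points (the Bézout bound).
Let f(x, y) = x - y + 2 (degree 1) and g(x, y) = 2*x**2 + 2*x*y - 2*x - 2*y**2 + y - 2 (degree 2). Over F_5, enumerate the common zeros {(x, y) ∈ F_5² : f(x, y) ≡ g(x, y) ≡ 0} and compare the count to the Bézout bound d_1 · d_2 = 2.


Common zeros: {(2, 4), (3, 0)}; count = 2; Bézout bound = 2.

deg(f) = 1, deg(g) = 2, so Bézout bound = 2.
Scan x ∈ F_5. For each x, list the y ∈ F_5 with f(x, y) ≡ 0 and those with g(x, y) ≡ 0 (mod 5); the common zeros in that column are the intersection.
  x = 0: f ≡ 0 at y ∈ {2}; g ≡ 0 at y ∈ {4}; common: ∅.
  x = 1: f ≡ 0 at y ∈ {3}; g ≡ 0 at y ∈ ∅; common: ∅.
  x = 2: f ≡ 0 at y ∈ {4}; g ≡ 0 at y ∈ {1, 4}; common: {4}.
  x = 3: f ≡ 0 at y ∈ {0}; g ≡ 0 at y ∈ {0, 1}; common: {0}.
  x = 4: f ≡ 0 at y ∈ {1}; g ≡ 0 at y ∈ ∅; common: ∅.
Collecting: common zeros = {(2, 4), (3, 0)}, so the count is 2.
Comparison with the Bézout bound: 2 ≤ 2 = deg(f)·deg(g), as expected for curves with no common component (the bound is attained).


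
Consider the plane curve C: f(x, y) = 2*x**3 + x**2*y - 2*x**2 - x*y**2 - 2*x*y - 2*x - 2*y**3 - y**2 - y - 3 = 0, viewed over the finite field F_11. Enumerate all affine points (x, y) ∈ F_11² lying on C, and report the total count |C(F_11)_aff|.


Affine F_11-points: {(0, 9), (1, 1), (1, 2), (1, 7), (5, 0), (5, 3), (5, 5), (6, 3), (7, 4), (7, 6), (7, 8), (8, 1)}; count = 12.

For each of the 121 pairs (x, y) ∈ F_11², evaluate f(x, y) mod 11. Record the zeros.
  x = 0: [0↦8, 1↦4, 2↦8, 3↦8, 4↦3, 5↦3, 6↦7, 7↦3, 8↦1, 9↦0, 10↦10]  zeros at y ∈ {9}
  x = 1: [0↦6, 1↦0, 2↦0, 3↦5, 4↦3, 5↦4, 6↦7, 7↦0, 8↦4, 9↦7, 10↦8]  zeros at y ∈ {1, 2, 7}
  x = 2: [0↦1, 1↦6, 2↦4, 3↦5, 4↦8, 5↦1, 6↦5, 7↦8, 8↦9, 9↦7, 10↦1]  zeros at y ∈ ∅
  x = 3: [0↦5, 1↦1, 2↦10, 3↦9, 4↦8, 5↦6, 6↦2, 7↦6, 8↦6, 9↦1, 10↦1]  zeros at y ∈ ∅
  x = 4: [0↦8, 1↦8, 2↦8, 3↦7, 4↦4, 5↦9, 6↦10, 7↦6, 8↦7, 9↦1, 10↦9]  zeros at y ∈ ∅
  x = 5: [0↦0, 1↦6, 2↦10, 3↦0, 4↦8, 5↦0, 6↦8, 7↦9, 8↦2, 9↦8, 10↦4]  zeros at y ∈ {0, 3, 5}
  x = 6: [0↦4, 1↦7, 2↦6, 3↦0, 4↦10, 5↦2, 6↦8, 7↦5, 8↦3, 9↦1, 10↦9]  zeros at y ∈ {3}
  x = 7: [0↦10, 1↦1, 2↦8, 3↦8, 4↦0, 5↦5, 6↦0, 7↦6, 8↦0, 9↦3, 10↦3]  zeros at y ∈ {4, 6, 8}
  x = 8: [0↦8, 1↦0, 2↦6, 3↦3, 4↦1, 5↦10, 6↦7, 7↦2, 8↦5, 9↦4, 10↦9]  zeros at y ∈ {1}
  x = 9: [0↦10, 1↦5, 2↦1, 3↦8, 4↦3, 5↦7, 6↦8, 7↦5, 8↦8, 9↦5, 10↦6]  zeros at y ∈ ∅
  x = 10: [0↦6, 1↦6, 2↦5, 3↦2, 4↦7, 5↦8, 6↦4, 7↦5, 8↦10, 9↦7, 10↦6]  zeros at y ∈ ∅
Collecting zeros: affine points = {(0, 9), (1, 1), (1, 2), (1, 7), (5, 0), (5, 3), (5, 5), (6, 3), (7, 4), (7, 6), (7, 8), (8, 1)}.
Total count |C(F_11)_aff| = 12.


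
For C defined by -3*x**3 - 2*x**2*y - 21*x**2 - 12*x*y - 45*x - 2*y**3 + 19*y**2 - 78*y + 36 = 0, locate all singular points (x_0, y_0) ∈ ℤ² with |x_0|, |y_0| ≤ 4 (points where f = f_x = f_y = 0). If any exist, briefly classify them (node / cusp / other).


Singular points: {(-3, 3)}; classification: cusp.

Compute partial derivatives:
  f_x = -9*x**2 - 4*x*y - 42*x - 12*y - 45.
  f_y = -2*x**2 - 12*x - 6*y**2 + 38*y - 78.
Scan x_0 ∈ {−4, ..., 4}. For each x_0, f_y(x_0, y) is a polynomial in y; find its integer roots y ∈ {−4, ..., 4}, then test f_x and f at those candidates.
  x = -4: f_y(-4, y) = -6*y**2 + 38*y - 62; no integer root y with |y| ≤ 4.
  x = -3: f_y(-3, y) = -6*y**2 + 38*y - 60; vanishes at y ∈ {3}. (-3, 3): f_x = 0, f = 0 — SINGULAR.
  x = -2: f_y(-2, y) = -6*y**2 + 38*y - 62; no integer root y with |y| ≤ 4.
  x = -1: f_y(-1, y) = -6*y**2 + 38*y - 68; no integer root y with |y| ≤ 4.
  x = 0: f_y(0, y) = -6*y**2 + 38*y - 78; no integer root y with |y| ≤ 4.
  x = 1: f_y(1, y) = -6*y**2 + 38*y - 92; no integer root y with |y| ≤ 4.
  x = 2: f_y(2, y) = -6*y**2 + 38*y - 110; no integer root y with |y| ≤ 4.
  x = 3: f_y(3, y) = -6*y**2 + 38*y - 132; no integer root y with |y| ≤ 4.
  x = 4: f_y(4, y) = -6*y**2 + 38*y - 158; no integer root y with |y| ≤ 4.
Only singular point on the grid: (-3, 3).
Classify: substitute x = -3 + u, y = 3 + v and expand: f = -3*u**3 - 2*u**2*v - 2*v**3 + v**2.
No constant or linear terms (consistent with a singular point). Quadratic part: v**2. Cubic part: -3*u**3 - 2*u**2*v - 2*v**3.
The quadratic part v**2 is a perfect square, so there is a single (double) tangent line v = 0, i.e. y = 3. Restricting the cubic part to that line (v = 0) leaves -3*u**3 ≠ 0, so f is not divisible by v and the branch is v² ≈ 3*u**3 to lowest order — this is a cusp.
Classification: cusp.


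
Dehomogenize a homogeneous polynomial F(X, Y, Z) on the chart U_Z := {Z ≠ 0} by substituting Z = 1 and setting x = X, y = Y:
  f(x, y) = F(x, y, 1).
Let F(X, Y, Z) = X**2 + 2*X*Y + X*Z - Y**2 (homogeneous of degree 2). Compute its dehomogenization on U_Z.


f(x, y) = x**2 + 2*x*y + x - y**2

On U_Z we set Z = 1. Each monomial c·X^i·Y^j·Z^k in F becomes c·x^i·y^j·1^k = c·x^i·y^j.
Substituting Z = 1: F(X, Y, 1) = x**2 + 2*x*y + x - y**2.
Note: deg(f) ≤ deg(F) = 2; strict inequality happens when F is divisible by Z (lost terms).


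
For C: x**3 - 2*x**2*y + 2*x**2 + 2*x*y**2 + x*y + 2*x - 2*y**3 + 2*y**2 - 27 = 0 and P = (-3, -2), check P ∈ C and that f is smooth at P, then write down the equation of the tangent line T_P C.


Tangent line at P: -x - 29*y - 61 = 0.

Step 1: f(-3, -2) = 0, so P lies on C.
Step 2: partial derivatives
  f_x(x, y) = 3*x**2 - 4*x*y + 4*x + 2*y**2 + y + 2, f_y(x, y) = -2*x**2 + 4*x*y + x - 6*y**2 + 4*y.
  f_x(P) = -1, f_y(P) = -29 (gradient nonzero, so P is smooth).
Step 3: tangent line at P: -1·(x − -3) + -29·(y − -2) = 0.
Expanding: -x - 29*y - 61 = 0.


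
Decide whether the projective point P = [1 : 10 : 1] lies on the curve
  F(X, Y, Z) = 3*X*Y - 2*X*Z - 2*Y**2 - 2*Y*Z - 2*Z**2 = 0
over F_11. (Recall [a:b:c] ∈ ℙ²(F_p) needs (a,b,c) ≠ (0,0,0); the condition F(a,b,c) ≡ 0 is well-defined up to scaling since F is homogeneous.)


F(1,10,1) ≡ 4 (mod 11); P is NOT on the curve.

Evaluate F(1, 10, 1) term-by-term (mod 11).
  3*X*Y ↦ 3·1·10·1 = 30
  -2*X*Z ↦ -2·1·1·1 = -2
  -2*Y**2 ↦ -2·1·100·1 = -200
  -2*Y*Z ↦ -2·1·10·1 = -20
  -2*Z**2 ↦ -2·1·1·1 = -2
Sum: F(1, 10, 1) = (30) + (-2) + (-200) + (-20) + (-2) = -194.
Reducing mod 11: -194 ≡ 4 (mod 11).
Since F(a, b, c) ≡ 4 ≠ 0 (mod 11), P does NOT lie on the curve.


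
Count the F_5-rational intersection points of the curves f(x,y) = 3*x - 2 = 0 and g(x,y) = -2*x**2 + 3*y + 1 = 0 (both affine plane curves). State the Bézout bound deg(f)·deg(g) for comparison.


Common zeros: {(4, 2)}; count = 1; Bézout bound = 2.

deg(f) = 1, deg(g) = 2, so Bézout bound = 2.
Scan x ∈ F_5. For each x, list the y ∈ F_5 with f(x, y) ≡ 0 and those with g(x, y) ≡ 0 (mod 5); the common zeros in that column are the intersection.
  x = 0: f ≡ 0 at y ∈ ∅; g ≡ 0 at y ∈ {3}; common: ∅.
  x = 1: f ≡ 0 at y ∈ ∅; g ≡ 0 at y ∈ {2}; common: ∅.
  x = 2: f ≡ 0 at y ∈ ∅; g ≡ 0 at y ∈ {4}; common: ∅.
  x = 3: f ≡ 0 at y ∈ ∅; g ≡ 0 at y ∈ {4}; common: ∅.
  x = 4: f ≡ 0 at y ∈ {0, 1, 2, 3, 4}; g ≡ 0 at y ∈ {2}; common: {2}.
Collecting: common zeros = {(4, 2)}, so the count is 1.
Comparison with the Bézout bound: 1 ≤ 2 = deg(f)·deg(g), as expected for curves with no common component (the affine F_5-count falls short of the bound because intersections may lie at infinity, over extension fields, or carry multiplicity).


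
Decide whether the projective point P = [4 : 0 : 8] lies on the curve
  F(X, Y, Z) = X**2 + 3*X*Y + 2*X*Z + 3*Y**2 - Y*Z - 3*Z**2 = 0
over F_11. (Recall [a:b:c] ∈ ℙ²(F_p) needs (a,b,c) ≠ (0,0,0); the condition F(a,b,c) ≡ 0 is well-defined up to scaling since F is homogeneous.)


F(4,0,8) ≡ 9 (mod 11); P is NOT on the curve.

Evaluate F(4, 0, 8) term-by-term (mod 11).
  X**2 ↦ 1·16·1·1 = 16
  3*X*Y ↦ 3·4·0·1 = 0
  2*X*Z ↦ 2·4·1·8 = 64
  3*Y**2 ↦ 3·1·0·1 = 0
  -Y*Z ↦ -1·1·0·8 = 0
  -3*Z**2 ↦ -3·1·1·64 = -192
Sum: F(4, 0, 8) = (16) + (0) + (64) + (0) + (0) + (-192) = -112.
Reducing mod 11: -112 ≡ 9 (mod 11).
Since F(a, b, c) ≡ 9 ≠ 0 (mod 11), P does NOT lie on the curve.


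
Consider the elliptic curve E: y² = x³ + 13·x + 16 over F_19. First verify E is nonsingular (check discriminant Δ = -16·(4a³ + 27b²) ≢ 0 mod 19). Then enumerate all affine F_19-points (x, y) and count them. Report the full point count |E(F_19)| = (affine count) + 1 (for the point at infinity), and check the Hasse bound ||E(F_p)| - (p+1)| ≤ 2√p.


Affine points = {(0, 4), (0, 15), (1, 7), (1, 12), (3, 5), (3, 14), (5, 4), (5, 15), (6, 5), (6, 14), (8, 9), (8, 10), (9, 8), (9, 11), (10, 5), (10, 14), (12, 0), (13, 8), (13, 11), (14, 4), (14, 15), (16, 8), (16, 11), (17, 1), (17, 18)}; affine count = 25; |E(F_19)| = 26.

Discriminant check: Δ ∝ 4a³ + 27b² = 4·13³ + 27·16² = 4·2197 + 27·256 ≡ 6 (mod 19). Nonzero ⇒ E is nonsingular.
For each x ∈ F_19, compute rhs = x³ + 13·x + 16 mod 19, then count y ∈ F_19 with y² ≡ rhs.
  x = 0: rhs = 16, matching y values: 4, 15 (2 points).
  x = 1: rhs = 11, matching y values: 7, 12 (2 points).
  x = 2: rhs = 12, matching y values: none (0 points).
  x = 3: rhs = 6, matching y values: 5, 14 (2 points).
  x = 4: rhs = 18, matching y values: none (0 points).
  x = 5: rhs = 16, matching y values: 4, 15 (2 points).
  x = 6: rhs = 6, matching y values: 5, 14 (2 points).
  x = 7: rhs = 13, matching y values: none (0 points).
  x = 8: rhs = 5, matching y values: 9, 10 (2 points).
  x = 9: rhs = 7, matching y values: 8, 11 (2 points).
  x = 10: rhs = 6, matching y values: 5, 14 (2 points).
  x = 11: rhs = 8, matching y values: none (0 points).
  x = 12: rhs = 0, matching y values: 0 (1 points).
  x = 13: rhs = 7, matching y values: 8, 11 (2 points).
  x = 14: rhs = 16, matching y values: 4, 15 (2 points).
  x = 15: rhs = 14, matching y values: none (0 points).
  x = 16: rhs = 7, matching y values: 8, 11 (2 points).
  x = 17: rhs = 1, matching y values: 1, 18 (2 points).
  x = 18: rhs = 2, matching y values: none (0 points).
Total affine count: 25.
Full point count |E(F_19)| = 25 + 1 = 26.
Hasse bound: |26 − (19+1)| = |6| = 6 ≤ 2√19 ≈ 8.7178 ✓.


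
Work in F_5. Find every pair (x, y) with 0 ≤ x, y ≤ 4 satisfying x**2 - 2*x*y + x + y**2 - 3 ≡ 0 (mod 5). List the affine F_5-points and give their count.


Affine F_5-points: {(2, 1), (2, 3), (3, 3), (4, 1), (4, 2)}; count = 5.

For each of the 25 pairs (x, y) ∈ F_5², evaluate f(x, y) mod 5. Record the zeros.
  x = 0: [0↦2, 1↦3, 2↦1, 3↦1, 4↦3]  zeros at y ∈ ∅
  x = 1: [0↦4, 1↦3, 2↦4, 3↦2, 4↦2]  zeros at y ∈ ∅
  x = 2: [0↦3, 1↦0, 2↦4, 3↦0, 4↦3]  zeros at y ∈ {1, 3}
  x = 3: [0↦4, 1↦4, 2↦1, 3↦0, 4↦1]  zeros at y ∈ {3}
  x = 4: [0↦2, 1↦0, 2↦0, 3↦2, 4↦1]  zeros at y ∈ {1, 2}
Collecting zeros: affine points = {(2, 1), (2, 3), (3, 3), (4, 1), (4, 2)}.
Total count |C(F_5)_aff| = 5.


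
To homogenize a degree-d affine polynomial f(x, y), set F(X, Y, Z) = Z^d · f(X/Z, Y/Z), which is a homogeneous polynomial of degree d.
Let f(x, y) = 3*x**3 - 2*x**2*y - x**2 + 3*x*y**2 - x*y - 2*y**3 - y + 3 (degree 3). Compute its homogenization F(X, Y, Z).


F(X, Y, Z) = 3*X**3 - 2*X**2*Y - X**2*Z + 3*X*Y**2 - X*Y*Z - 2*Y**3 - Y*Z**2 + 3*Z**3

deg(f) = 3.
Substitute x = X/Z, y = Y/Z into f, then multiply by Z^3.
  monomial 3·x^3·y^0 ↦ 3·X^3·Y^0·Z^0.
  monomial -2·x^2·y^1 ↦ -2·X^2·Y^1·Z^0.
  monomial -1·x^2·y^0 ↦ -1·X^2·Y^0·Z^1.
  monomial 3·x^1·y^2 ↦ 3·X^1·Y^2·Z^0.
  monomial -1·x^1·y^1 ↦ -1·X^1·Y^1·Z^1.
  monomial -2·x^0·y^3 ↦ -2·X^0·Y^3·Z^0.
  monomial -1·x^0·y^1 ↦ -1·X^0·Y^1·Z^2.
  monomial 3·x^0·y^0 ↦ 3·X^0·Y^0·Z^3.
Collecting: F(X, Y, Z) = 3*X**3 - 2*X**2*Y - X**2*Z + 3*X*Y**2 - X*Y*Z - 2*Y**3 - Y*Z**2 + 3*Z**3.


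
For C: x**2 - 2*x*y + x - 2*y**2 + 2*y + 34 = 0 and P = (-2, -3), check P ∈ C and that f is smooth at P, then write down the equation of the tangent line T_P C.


Tangent line at P: 3*x + 18*y + 60 = 0.

Step 1: f(-2, -3) = 0, so P lies on C.
Step 2: partial derivatives
  f_x(x, y) = 2*x - 2*y + 1, f_y(x, y) = -2*x - 4*y + 2.
  f_x(P) = 3, f_y(P) = 18 (gradient nonzero, so P is smooth).
Step 3: tangent line at P: 3·(x − -2) + 18·(y − -3) = 0.
Expanding: 3*x + 18*y + 60 = 0.


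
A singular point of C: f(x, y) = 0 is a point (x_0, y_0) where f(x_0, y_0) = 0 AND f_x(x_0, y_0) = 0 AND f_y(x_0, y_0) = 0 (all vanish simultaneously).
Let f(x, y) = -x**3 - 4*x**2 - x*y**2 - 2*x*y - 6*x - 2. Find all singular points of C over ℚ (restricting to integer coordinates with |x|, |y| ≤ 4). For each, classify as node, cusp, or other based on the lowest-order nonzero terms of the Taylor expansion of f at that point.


Singular points: {(-1, -1)}; classification: node.

Compute partial derivatives:
  f_x = -3*x**2 - 8*x - y**2 - 2*y - 6.
  f_y = -2*x*y - 2*x.
Scan x_0 ∈ {−4, ..., 4}. For each x_0, f_y(x_0, y) is a polynomial in y; find its integer roots y ∈ {−4, ..., 4}, then test f_x and f at those candidates.
  x = -4: f_y(-4, y) = 8*y + 8; vanishes at y ∈ {-1}. (-4, -1): f_x = -21 ≠ 0.
  x = -3: f_y(-3, y) = 6*y + 6; vanishes at y ∈ {-1}. (-3, -1): f_x = -8 ≠ 0.
  x = -2: f_y(-2, y) = 4*y + 4; vanishes at y ∈ {-1}. (-2, -1): f_x = -1 ≠ 0.
  x = -1: f_y(-1, y) = 2*y + 2; vanishes at y ∈ {-1}. (-1, -1): f_x = 0, f = 0 — SINGULAR.
  x = 0: f_y(0, y) = 0; vanishes at y ∈ {-4, -3, -2, -1, 0, 1, 2, 3, 4}. (0, -4): f_x = -14 ≠ 0; (0, -3): f_x = -9 ≠ 0; (0, -2): f_x = -6 ≠ 0; (0, -1): f_x = -5 ≠ 0; (0, 0): f_x = -6 ≠ 0; (0, 1): f_x = -9 ≠ 0; (0, 2): f_x = -14 ≠ 0; (0, 3): f_x = -21 ≠ 0; (0, 4): f_x = -30 ≠ 0.
  x = 1: f_y(1, y) = -2*y - 2; vanishes at y ∈ {-1}. (1, -1): f_x = -16 ≠ 0.
  x = 2: f_y(2, y) = -4*y - 4; vanishes at y ∈ {-1}. (2, -1): f_x = -33 ≠ 0.
  x = 3: f_y(3, y) = -6*y - 6; vanishes at y ∈ {-1}. (3, -1): f_x = -56 ≠ 0.
  x = 4: f_y(4, y) = -8*y - 8; vanishes at y ∈ {-1}. (4, -1): f_x = -85 ≠ 0.
Only singular point on the grid: (-1, -1).
Classify: substitute x = -1 + u, y = -1 + v and expand: f = -u**3 - u**2 - u*v**2 + v**2.
No constant or linear terms (consistent with a singular point). Quadratic part: -u**2 + v**2. Cubic part: -u**3 - u*v**2.
The quadratic part v**2 - u**2 = (v − u)(v + u) splits into two distinct linear factors, so there are two distinct tangent lines y − -1 = ±(x − -1) — this is a node (ordinary double point).
Classification: node.


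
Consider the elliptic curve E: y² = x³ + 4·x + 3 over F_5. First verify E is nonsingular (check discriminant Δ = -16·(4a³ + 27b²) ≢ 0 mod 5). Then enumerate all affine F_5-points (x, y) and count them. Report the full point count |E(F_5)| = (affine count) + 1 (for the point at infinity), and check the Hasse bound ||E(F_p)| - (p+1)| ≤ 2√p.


Affine points = {(2, 2), (2, 3)}; affine count = 2; |E(F_5)| = 3.

Discriminant check: Δ ∝ 4a³ + 27b² = 4·4³ + 27·3² = 4·64 + 27·9 ≡ 4 (mod 5). Nonzero ⇒ E is nonsingular.
For each x ∈ F_5, compute rhs = x³ + 4·x + 3 mod 5, then count y ∈ F_5 with y² ≡ rhs.
  x = 0: rhs = 3, matching y values: none (0 points).
  x = 1: rhs = 3, matching y values: none (0 points).
  x = 2: rhs = 4, matching y values: 2, 3 (2 points).
  x = 3: rhs = 2, matching y values: none (0 points).
  x = 4: rhs = 3, matching y values: none (0 points).
Total affine count: 2.
Full point count |E(F_5)| = 2 + 1 = 3.
Hasse bound: |3 − (5+1)| = |-3| = 3 ≤ 2√5 ≈ 4.4721 ✓.


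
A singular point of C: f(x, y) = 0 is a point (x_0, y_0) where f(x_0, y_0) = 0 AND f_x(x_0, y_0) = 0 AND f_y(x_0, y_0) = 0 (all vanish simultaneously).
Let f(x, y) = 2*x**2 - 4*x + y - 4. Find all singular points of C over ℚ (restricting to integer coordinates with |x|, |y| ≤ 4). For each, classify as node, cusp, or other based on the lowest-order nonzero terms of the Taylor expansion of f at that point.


No singular points in the scanned grid; C is smooth there.

Compute partial derivatives:
  f_x = 4*x - 4.
  f_y = 1.
f_y = 1 is a nonzero constant, so f_y never vanishes: no point (x, y) can satisfy f = f_x = f_y = 0. In particular no (x, y) ∈ {−4, ..., 4}² is singular; the curve is smooth.


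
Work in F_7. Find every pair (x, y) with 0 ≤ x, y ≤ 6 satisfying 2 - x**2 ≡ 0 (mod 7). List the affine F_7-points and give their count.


Affine F_7-points: {(3, 0), (3, 1), (3, 2), (3, 3), (3, 4), (3, 5), (3, 6), (4, 0), (4, 1), (4, 2), (4, 3), (4, 4), (4, 5), (4, 6)}; count = 14.

For each of the 49 pairs (x, y) ∈ F_7², evaluate f(x, y) mod 7. Record the zeros.
  x = 0: [0↦2, 1↦2, 2↦2, 3↦2, 4↦2, 5↦2, 6↦2]  zeros at y ∈ ∅
  x = 1: [0↦1, 1↦1, 2↦1, 3↦1, 4↦1, 5↦1, 6↦1]  zeros at y ∈ ∅
  x = 2: [0↦5, 1↦5, 2↦5, 3↦5, 4↦5, 5↦5, 6↦5]  zeros at y ∈ ∅
  x = 3: [0↦0, 1↦0, 2↦0, 3↦0, 4↦0, 5↦0, 6↦0]  zeros at y ∈ {0, 1, 2, 3, 4, 5, 6}
  x = 4: [0↦0, 1↦0, 2↦0, 3↦0, 4↦0, 5↦0, 6↦0]  zeros at y ∈ {0, 1, 2, 3, 4, 5, 6}
  x = 5: [0↦5, 1↦5, 2↦5, 3↦5, 4↦5, 5↦5, 6↦5]  zeros at y ∈ ∅
  x = 6: [0↦1, 1↦1, 2↦1, 3↦1, 4↦1, 5↦1, 6↦1]  zeros at y ∈ ∅
Collecting zeros: affine points = {(3, 0), (3, 1), (3, 2), (3, 3), (3, 4), (3, 5), (3, 6), (4, 0), (4, 1), (4, 2), (4, 3), (4, 4), (4, 5), (4, 6)}.
Total count |C(F_7)_aff| = 14.


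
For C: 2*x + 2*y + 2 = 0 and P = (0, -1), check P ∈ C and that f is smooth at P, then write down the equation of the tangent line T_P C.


Tangent line at P: 2*x + 2*y + 2 = 0.

Step 1: f(0, -1) = 0, so P lies on C.
Step 2: partial derivatives
  f_x(x, y) = 2, f_y(x, y) = 2.
  f_x(P) = 2, f_y(P) = 2 (gradient nonzero, so P is smooth).
Step 3: tangent line at P: 2·(x − 0) + 2·(y − -1) = 0.
Expanding: 2*x + 2*y + 2 = 0.


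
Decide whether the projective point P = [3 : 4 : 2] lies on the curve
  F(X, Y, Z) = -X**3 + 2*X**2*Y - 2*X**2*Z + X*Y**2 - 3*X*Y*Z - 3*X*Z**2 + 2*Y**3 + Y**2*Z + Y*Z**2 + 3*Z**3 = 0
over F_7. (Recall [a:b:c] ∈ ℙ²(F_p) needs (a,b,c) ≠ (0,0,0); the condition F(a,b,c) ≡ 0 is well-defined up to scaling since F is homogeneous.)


F(3,4,2) ≡ 2 (mod 7); P is NOT on the curve.

Evaluate F(3, 4, 2) term-by-term (mod 7).
  -X**3 ↦ -1·27·1·1 = -27
  2*X**2*Y ↦ 2·9·4·1 = 72
  -2*X**2*Z ↦ -2·9·1·2 = -36
  X*Y**2 ↦ 1·3·16·1 = 48
  -3*X*Y*Z ↦ -3·3·4·2 = -72
  -3*X*Z**2 ↦ -3·3·1·4 = -36
  2*Y**3 ↦ 2·1·64·1 = 128
  Y**2*Z ↦ 1·1·16·2 = 32
  Y*Z**2 ↦ 1·1·4·4 = 16
  3*Z**3 ↦ 3·1·1·8 = 24
Sum: F(3, 4, 2) = (-27) + (72) + (-36) + (48) + (-72) + (-36) + (128) + (32) + (16) + (24) = 149.
Reducing mod 7: 149 ≡ 2 (mod 7).
Since F(a, b, c) ≡ 2 ≠ 0 (mod 7), P does NOT lie on the curve.


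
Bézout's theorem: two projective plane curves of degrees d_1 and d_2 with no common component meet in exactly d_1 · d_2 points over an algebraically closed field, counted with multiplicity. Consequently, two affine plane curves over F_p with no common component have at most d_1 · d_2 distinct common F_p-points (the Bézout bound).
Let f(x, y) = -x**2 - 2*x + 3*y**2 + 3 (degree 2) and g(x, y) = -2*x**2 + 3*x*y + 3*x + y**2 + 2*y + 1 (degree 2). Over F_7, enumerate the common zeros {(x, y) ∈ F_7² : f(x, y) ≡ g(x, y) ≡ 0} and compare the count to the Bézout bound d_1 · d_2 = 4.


Common zeros: ∅; count = 0; Bézout bound = 4.

deg(f) = 2, deg(g) = 2, so Bézout bound = 4.
Scan x ∈ F_7. For each x, list the y ∈ F_7 with f(x, y) ≡ 0 and those with g(x, y) ≡ 0 (mod 7); the common zeros in that column are the intersection.
  x = 0: f ≡ 0 at y ∈ ∅; g ≡ 0 at y ∈ {6}; common: ∅.
  x = 1: f ≡ 0 at y ∈ {0}; g ≡ 0 at y ∈ ∅; common: ∅.
  x = 2: f ≡ 0 at y ∈ {2, 5}; g ≡ 0 at y ∈ ∅; common: ∅.
  x = 3: f ≡ 0 at y ∈ {2, 5}; g ≡ 0 at y ∈ ∅; common: ∅.
  x = 4: f ≡ 0 at y ∈ {0}; g ≡ 0 at y ∈ ∅; common: ∅.
  x = 5: f ≡ 0 at y ∈ ∅; g ≡ 0 at y ∈ ∅; common: ∅.
  x = 6: f ≡ 0 at y ∈ {1, 6}; g ≡ 0 at y ∈ ∅; common: ∅.
Collecting: common zeros = ∅, so the count is 0.
Comparison with the Bézout bound: 0 ≤ 4 = deg(f)·deg(g), as expected for curves with no common component (the affine F_7-count falls short of the bound because intersections may lie at infinity, over extension fields, or carry multiplicity).


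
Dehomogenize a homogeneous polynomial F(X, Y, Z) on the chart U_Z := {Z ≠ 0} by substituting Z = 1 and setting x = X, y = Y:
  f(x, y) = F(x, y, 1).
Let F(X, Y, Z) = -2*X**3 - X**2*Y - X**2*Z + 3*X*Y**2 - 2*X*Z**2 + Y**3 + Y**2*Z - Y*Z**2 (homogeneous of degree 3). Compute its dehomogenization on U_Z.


f(x, y) = -2*x**3 - x**2*y - x**2 + 3*x*y**2 - 2*x + y**3 + y**2 - y

On U_Z we set Z = 1. Each monomial c·X^i·Y^j·Z^k in F becomes c·x^i·y^j·1^k = c·x^i·y^j.
Substituting Z = 1: F(X, Y, 1) = -2*x**3 - x**2*y - x**2 + 3*x*y**2 - 2*x + y**3 + y**2 - y.
Note: deg(f) ≤ deg(F) = 3; strict inequality happens when F is divisible by Z (lost terms).


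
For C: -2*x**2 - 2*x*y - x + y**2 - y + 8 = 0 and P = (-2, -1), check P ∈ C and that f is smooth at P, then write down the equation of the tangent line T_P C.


Tangent line at P: 9*x + y + 19 = 0.

Step 1: f(-2, -1) = 0, so P lies on C.
Step 2: partial derivatives
  f_x(x, y) = -4*x - 2*y - 1, f_y(x, y) = -2*x + 2*y - 1.
  f_x(P) = 9, f_y(P) = 1 (gradient nonzero, so P is smooth).
Step 3: tangent line at P: 9·(x − -2) + 1·(y − -1) = 0.
Expanding: 9*x + y + 19 = 0.


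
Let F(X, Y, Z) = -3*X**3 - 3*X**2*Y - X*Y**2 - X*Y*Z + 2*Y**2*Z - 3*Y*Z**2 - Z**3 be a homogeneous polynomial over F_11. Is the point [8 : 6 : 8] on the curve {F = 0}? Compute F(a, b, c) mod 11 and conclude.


F(8,6,8) ≡ 7 (mod 11); P is NOT on the curve.

Evaluate F(8, 6, 8) term-by-term (mod 11).
  -3*X**3 ↦ -3·512·1·1 = -1536
  -3*X**2*Y ↦ -3·64·6·1 = -1152
  -X*Y**2 ↦ -1·8·36·1 = -288
  -X*Y*Z ↦ -1·8·6·8 = -384
  2*Y**2*Z ↦ 2·1·36·8 = 576
  -3*Y*Z**2 ↦ -3·1·6·64 = -1152
  -Z**3 ↦ -1·1·1·512 = -512
Sum: F(8, 6, 8) = (-1536) + (-1152) + (-288) + (-384) + (576) + (-1152) + (-512) = -4448.
Reducing mod 11: -4448 ≡ 7 (mod 11).
Since F(a, b, c) ≡ 7 ≠ 0 (mod 11), P does NOT lie on the curve.


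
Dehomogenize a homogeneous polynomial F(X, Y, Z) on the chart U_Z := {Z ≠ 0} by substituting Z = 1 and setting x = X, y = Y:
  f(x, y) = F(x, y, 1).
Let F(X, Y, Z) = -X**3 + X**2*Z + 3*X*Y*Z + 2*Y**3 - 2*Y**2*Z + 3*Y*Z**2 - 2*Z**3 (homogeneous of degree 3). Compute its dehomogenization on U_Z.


f(x, y) = -x**3 + x**2 + 3*x*y + 2*y**3 - 2*y**2 + 3*y - 2

On U_Z we set Z = 1. Each monomial c·X^i·Y^j·Z^k in F becomes c·x^i·y^j·1^k = c·x^i·y^j.
Substituting Z = 1: F(X, Y, 1) = -x**3 + x**2 + 3*x*y + 2*y**3 - 2*y**2 + 3*y - 2.
Note: deg(f) ≤ deg(F) = 3; strict inequality happens when F is divisible by Z (lost terms).


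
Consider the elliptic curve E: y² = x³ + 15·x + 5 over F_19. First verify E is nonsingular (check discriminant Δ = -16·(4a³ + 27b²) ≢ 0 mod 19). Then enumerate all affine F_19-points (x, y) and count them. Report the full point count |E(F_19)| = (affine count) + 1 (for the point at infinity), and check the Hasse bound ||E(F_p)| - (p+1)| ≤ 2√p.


Affine points = {(0, 9), (0, 10), (2, 9), (2, 10), (3, 1), (3, 18), (6, 8), (6, 11), (7, 4), (7, 15), (11, 0), (16, 3), (16, 16), (17, 9), (17, 10)}; affine count = 15; |E(F_19)| = 16.

Discriminant check: Δ ∝ 4a³ + 27b² = 4·15³ + 27·5² = 4·3375 + 27·25 ≡ 1 (mod 19). Nonzero ⇒ E is nonsingular.
For each x ∈ F_19, compute rhs = x³ + 15·x + 5 mod 19, then count y ∈ F_19 with y² ≡ rhs.
  x = 0: rhs = 5, matching y values: 9, 10 (2 points).
  x = 1: rhs = 2, matching y values: none (0 points).
  x = 2: rhs = 5, matching y values: 9, 10 (2 points).
  x = 3: rhs = 1, matching y values: 1, 18 (2 points).
  x = 4: rhs = 15, matching y values: none (0 points).
  x = 5: rhs = 15, matching y values: none (0 points).
  x = 6: rhs = 7, matching y values: 8, 11 (2 points).
  x = 7: rhs = 16, matching y values: 4, 15 (2 points).
  x = 8: rhs = 10, matching y values: none (0 points).
  x = 9: rhs = 14, matching y values: none (0 points).
  x = 10: rhs = 15, matching y values: none (0 points).
  x = 11: rhs = 0, matching y values: 0 (1 points).
  x = 12: rhs = 13, matching y values: none (0 points).
  x = 13: rhs = 3, matching y values: none (0 points).
  x = 14: rhs = 14, matching y values: none (0 points).
  x = 15: rhs = 14, matching y values: none (0 points).
  x = 16: rhs = 9, matching y values: 3, 16 (2 points).
  x = 17: rhs = 5, matching y values: 9, 10 (2 points).
  x = 18: rhs = 8, matching y values: none (0 points).
Total affine count: 15.
Full point count |E(F_19)| = 15 + 1 = 16.
Hasse bound: |16 − (19+1)| = |-4| = 4 ≤ 2√19 ≈ 8.7178 ✓.


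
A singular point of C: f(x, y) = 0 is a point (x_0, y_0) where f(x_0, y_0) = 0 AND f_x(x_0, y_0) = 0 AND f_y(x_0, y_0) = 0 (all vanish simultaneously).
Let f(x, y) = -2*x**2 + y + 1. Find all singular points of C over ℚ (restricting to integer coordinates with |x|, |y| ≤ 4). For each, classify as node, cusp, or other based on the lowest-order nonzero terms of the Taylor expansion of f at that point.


No singular points in the scanned grid; C is smooth there.

Compute partial derivatives:
  f_x = -4*x.
  f_y = 1.
f_y = 1 is a nonzero constant, so f_y never vanishes: no point (x, y) can satisfy f = f_x = f_y = 0. In particular no (x, y) ∈ {−4, ..., 4}² is singular; the curve is smooth.


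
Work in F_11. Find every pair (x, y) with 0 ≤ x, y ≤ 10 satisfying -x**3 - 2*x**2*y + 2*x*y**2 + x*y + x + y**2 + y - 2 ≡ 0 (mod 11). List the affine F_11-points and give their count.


Affine F_11-points: {(0, 1), (0, 9), (2, 3), (2, 9), (3, 1), (6, 1), (6, 4), (7, 3), (8, 0), (8, 7)}; count = 10.

For each of the 121 pairs (x, y) ∈ F_11², evaluate f(x, y) mod 11. Record the zeros.
  x = 0: [0↦9, 1↦0, 2↦4, 3↦10, 4↦7, 5↦6, 6↦7, 7↦10, 8↦4, 9↦0, 10↦9]  zeros at y ∈ {1, 9}
  x = 1: [0↦9, 1↦1, 2↦10, 3↦3, 4↦2, 5↦7, 6↦7, 7↦2, 8↦3, 9↦10, 10↦1]  zeros at y ∈ ∅
  x = 2: [0↦3, 1↦3, 2↦2, 3↦0, 4↦8, 5↦4, 6↦10, 7↦4, 8↦8, 9↦0, 10↦2]  zeros at y ∈ {3, 9}
  x = 3: [0↦7, 1↦0, 2↦7, 3↦6, 4↦8, 5↦2, 6↦10, 7↦10, 8↦2, 9↦8, 10↦6]  zeros at y ∈ {1}
  x = 4: [0↦4, 1↦8, 2↦8, 3↦4, 4↦7, 5↦6, 6↦1, 7↦3, 8↦1, 9↦6, 10↦7]  zeros at y ∈ ∅
  x = 5: [0↦10, 1↦10, 2↦10, 3↦10, 4↦10, 5↦10, 6↦10, 7↦10, 8↦10, 9↦10, 10↦10]  zeros at y ∈ ∅
  x = 6: [0↦8, 1↦0, 2↦7, 3↦7, 4↦0, 5↦8, 6↦9, 7↦3, 8↦1, 9↦3, 10↦9]  zeros at y ∈ {1, 4}
  x = 7: [0↦3, 1↦5, 2↦4, 3↦0, 4↦4, 5↦5, 6↦3, 7↦9, 8↦1, 9↦1, 10↦9]  zeros at y ∈ {3}
  x = 8: [0↦0, 1↦8, 2↦6, 3↦5, 4↦5, 5↦6, 6↦8, 7↦0, 8↦4, 9↦9, 10↦4]  zeros at y ∈ {0, 7}
  x = 9: [0↦4, 1↦3, 2↦7, 3↦5, 4↦8, 5↦5, 6↦7, 7↦3, 8↦4, 9↦10, 10↦10]  zeros at y ∈ ∅
  x = 10: [0↦9, 1↦6, 2↦1, 3↦5, 4↦7, 5↦7, 6↦5, 7↦1, 8↦6, 9↦9, 10↦10]  zeros at y ∈ ∅
Collecting zeros: affine points = {(0, 1), (0, 9), (2, 3), (2, 9), (3, 1), (6, 1), (6, 4), (7, 3), (8, 0), (8, 7)}.
Total count |C(F_11)_aff| = 10.


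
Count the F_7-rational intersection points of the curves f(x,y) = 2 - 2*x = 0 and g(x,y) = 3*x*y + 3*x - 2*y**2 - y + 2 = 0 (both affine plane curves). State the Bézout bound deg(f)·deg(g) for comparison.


Common zeros: {(1, 3), (1, 5)}; count = 2; Bézout bound = 2.

deg(f) = 1, deg(g) = 2, so Bézout bound = 2.
Scan x ∈ F_7. For each x, list the y ∈ F_7 with f(x, y) ≡ 0 and those with g(x, y) ≡ 0 (mod 7); the common zeros in that column are the intersection.
  x = 0: f ≡ 0 at y ∈ ∅; g ≡ 0 at y ∈ ∅; common: ∅.
  x = 1: f ≡ 0 at y ∈ {0, 1, 2, 3, 4, 5, 6}; g ≡ 0 at y ∈ {3, 5}; common: {3, 5}.
  x = 2: f ≡ 0 at y ∈ ∅; g ≡ 0 at y ∈ ∅; common: ∅.
  x = 3: f ≡ 0 at y ∈ ∅; g ≡ 0 at y ∈ ∅; common: ∅.
  x = 4: f ≡ 0 at y ∈ ∅; g ≡ 0 at y ∈ {0, 2}; common: ∅.
  x = 5: f ≡ 0 at y ∈ ∅; g ≡ 0 at y ∈ ∅; common: ∅.
  x = 6: f ≡ 0 at y ∈ ∅; g ≡ 0 at y ∈ {1, 4}; common: ∅.
Collecting: common zeros = {(1, 3), (1, 5)}, so the count is 2.
Comparison with the Bézout bound: 2 ≤ 2 = deg(f)·deg(g), as expected for curves with no common component (the bound is attained).
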